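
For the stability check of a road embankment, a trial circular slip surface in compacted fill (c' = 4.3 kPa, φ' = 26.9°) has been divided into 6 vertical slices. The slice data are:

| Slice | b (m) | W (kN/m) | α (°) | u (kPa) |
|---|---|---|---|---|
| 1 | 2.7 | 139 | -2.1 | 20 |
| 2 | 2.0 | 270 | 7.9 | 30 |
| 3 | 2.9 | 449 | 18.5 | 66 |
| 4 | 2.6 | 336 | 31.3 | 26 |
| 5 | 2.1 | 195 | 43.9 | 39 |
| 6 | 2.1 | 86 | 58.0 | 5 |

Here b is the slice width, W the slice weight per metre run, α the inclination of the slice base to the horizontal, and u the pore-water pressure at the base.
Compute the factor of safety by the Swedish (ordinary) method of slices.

FS = 0.84

Ordinary method of slices: FS = Σ[c'·Δl_i + (W_i cosα_i − u_i·Δl_i)·tanφ'] / Σ W_i sinα_i, with Δl_i = b_i / cosα_i.
Slice 1: Δl = 2.7/cos(-2.1°) = 2.702 m; N'_1 = 139·cos(-2.1°) − 20·2.702 = 84.9; c'Δl = 11.62; W sinα = -5.1
Slice 2: Δl = 2.0/cos7.9° = 2.019 m; N'_2 = 270·cos7.9° − 30·2.019 = 206.9; c'Δl = 8.68; W sinα = 37.1
Slice 3: Δl = 2.9/cos18.5° = 3.058 m; N'_3 = 449·cos18.5° − 66·3.058 = 224.0; c'Δl = 13.15; W sinα = 142.5
Slice 4: Δl = 2.6/cos31.3° = 3.043 m; N'_4 = 336·cos31.3° − 26·3.043 = 208.0; c'Δl = 13.08; W sinα = 174.6
Slice 5: Δl = 2.1/cos43.9° = 2.914 m; N'_5 = 195·cos43.9° − 39·2.914 = 26.8; c'Δl = 12.53; W sinα = 135.2
Slice 6: Δl = 2.1/cos58.0° = 3.963 m; N'_6 = 86·cos58.0° − 5·3.963 = 25.8; c'Δl = 17.04; W sinα = 72.9
Σc'Δl = 76.1 kN/m; ΣN' = 776.3 kN/m; ΣW sinα = 557.2 kN/m
Resisting = 76.1 + 776.3·tan26.9° = 76.1 + 393.8 = 469.9 kN/m
FS = 469.9 / 557.2 = 0.843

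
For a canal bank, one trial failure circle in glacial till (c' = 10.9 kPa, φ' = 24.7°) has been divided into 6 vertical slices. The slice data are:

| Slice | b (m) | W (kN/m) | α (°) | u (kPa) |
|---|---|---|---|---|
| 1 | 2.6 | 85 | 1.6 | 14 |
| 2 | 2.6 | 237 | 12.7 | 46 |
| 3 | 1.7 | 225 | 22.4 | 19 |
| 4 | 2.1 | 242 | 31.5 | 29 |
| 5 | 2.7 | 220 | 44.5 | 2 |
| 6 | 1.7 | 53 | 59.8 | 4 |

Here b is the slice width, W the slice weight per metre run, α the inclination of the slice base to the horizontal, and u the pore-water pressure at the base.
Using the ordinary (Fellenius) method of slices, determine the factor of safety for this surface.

FS = 1.01

Ordinary method of slices: FS = Σ[c'·Δl_i + (W_i cosα_i − u_i·Δl_i)·tanφ'] / Σ W_i sinα_i, with Δl_i = b_i / cosα_i.
Slice 1: Δl = 2.6/cos1.6° = 2.601 m; N'_1 = 85·cos1.6° − 14·2.601 = 48.6; c'Δl = 28.35; W sinα = 2.4
Slice 2: Δl = 2.6/cos12.7° = 2.665 m; N'_2 = 237·cos12.7° − 46·2.665 = 108.6; c'Δl = 29.05; W sinα = 52.1
Slice 3: Δl = 1.7/cos22.4° = 1.839 m; N'_3 = 225·cos22.4° − 19·1.839 = 173.1; c'Δl = 20.04; W sinα = 85.7
Slice 4: Δl = 2.1/cos31.5° = 2.463 m; N'_4 = 242·cos31.5° − 29·2.463 = 134.9; c'Δl = 26.85; W sinα = 126.4
Slice 5: Δl = 2.7/cos44.5° = 3.785 m; N'_5 = 220·cos44.5° − 2·3.785 = 149.3; c'Δl = 41.26; W sinα = 154.2
Slice 6: Δl = 1.7/cos59.8° = 3.380 m; N'_6 = 53·cos59.8° − 4·3.380 = 13.1; c'Δl = 36.84; W sinα = 45.8
Σc'Δl = 182.4 kN/m; ΣN' = 627.6 kN/m; ΣW sinα = 466.7 kN/m
Resisting = 182.4 + 627.6·tan24.7° = 182.4 + 288.7 = 471.1 kN/m
FS = 471.1 / 466.7 = 1.009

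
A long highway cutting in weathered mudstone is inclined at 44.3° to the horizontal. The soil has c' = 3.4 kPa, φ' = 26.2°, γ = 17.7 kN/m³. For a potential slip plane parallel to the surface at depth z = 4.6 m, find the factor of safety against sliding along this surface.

FS = 0.59

For an infinite slope with a slip plane parallel to the surface (no pore pressure): FS = [c' + γz cos²β tanφ'] / [γz sinβ cosβ].
γz = 17.7·4.6 = 81.42 kN/m²
Numerator = 3.4 + 81.42·cos²44.3°·tan26.2° = 3.4 + 81.42·0.5122·0.4921 = 23.921 kPa
Denominator = 81.42·sin44.3°·cos44.3° = 81.42·0.6984·0.7157 = 40.698 kPa
FS = 23.921 / 40.698 = 0.588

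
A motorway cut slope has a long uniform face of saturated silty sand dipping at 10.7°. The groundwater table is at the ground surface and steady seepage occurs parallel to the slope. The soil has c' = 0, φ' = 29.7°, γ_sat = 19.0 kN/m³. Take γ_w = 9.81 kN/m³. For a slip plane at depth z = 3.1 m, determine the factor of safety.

FS = 1.46

With seepage parallel to the slope and the water table at the surface, the effective normal stress on the slip plane uses the buoyant unit weight γ' = γ_sat − γ_w while the driving shear stress uses γ_sat:
FS = [c' + γ' z cos²β tanφ'] / [γ_sat z sinβ cosβ]
(For c' = 0 this reduces to FS = (γ'/γ_sat)·tanφ'/tanβ.)
γ' = 19.0 − 9.81 = 9.19 kN/m³
Numerator = 0.0 + 9.19·3.1·cos²10.7°·tan29.7° = 0.0 + 9.19·3.1·0.9655·0.5704 = 15.690 kPa
Denominator = 19.0·3.1·sin10.7°·cos10.7° = 19.0·3.1·0.1857·0.9826 = 10.746 kPa
FS = 15.690 / 10.746 = 1.460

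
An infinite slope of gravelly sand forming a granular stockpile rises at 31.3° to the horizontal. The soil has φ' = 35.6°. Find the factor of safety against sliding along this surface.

FS = 1.18

For a dry cohesionless infinite slope the factor of safety is FS = tanφ' / tanβ.
FS = tan35.6° / tan31.3° = 0.7159 / 0.6080 = 1.177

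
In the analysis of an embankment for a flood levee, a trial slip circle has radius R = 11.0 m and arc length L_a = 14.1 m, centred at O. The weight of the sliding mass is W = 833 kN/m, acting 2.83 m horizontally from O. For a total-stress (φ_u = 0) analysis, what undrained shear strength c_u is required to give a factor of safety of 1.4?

FS = c_u·L_a·R / (W·d), so c_u = FS·W·d / (L_a·R).
c_u = 1.4·833·2.83 / (14.10·11.0) = 3300.3 / 155.10 = 21.28 kPa

c_u = 21.3 kPa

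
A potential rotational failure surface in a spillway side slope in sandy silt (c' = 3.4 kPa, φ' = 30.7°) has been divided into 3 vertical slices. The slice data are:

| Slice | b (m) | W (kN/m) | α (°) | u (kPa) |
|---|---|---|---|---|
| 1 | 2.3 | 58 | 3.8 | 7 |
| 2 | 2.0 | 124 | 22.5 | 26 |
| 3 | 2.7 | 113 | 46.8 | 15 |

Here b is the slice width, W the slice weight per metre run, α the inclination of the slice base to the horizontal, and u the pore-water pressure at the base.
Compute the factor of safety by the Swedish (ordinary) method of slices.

FS = 0.74

Ordinary method of slices: FS = Σ[c'·Δl_i + (W_i cosα_i − u_i·Δl_i)·tanφ'] / Σ W_i sinα_i, with Δl_i = b_i / cosα_i.
Slice 1: Δl = 2.3/cos3.8° = 2.305 m; N'_1 = 58·cos3.8° − 7·2.305 = 41.7; c'Δl = 7.84; W sinα = 3.8
Slice 2: Δl = 2.0/cos22.5° = 2.165 m; N'_2 = 124·cos22.5° − 26·2.165 = 58.3; c'Δl = 7.36; W sinα = 47.5
Slice 3: Δl = 2.7/cos46.8° = 3.944 m; N'_3 = 113·cos46.8° − 15·3.944 = 18.2; c'Δl = 13.41; W sinα = 82.4
Σc'Δl = 28.6 kN/m; ΣN' = 118.2 kN/m; ΣW sinα = 133.7 kN/m
Resisting = 28.6 + 118.2·tan30.7° = 28.6 + 70.2 = 98.8 kN/m
FS = 98.8 / 133.7 = 0.739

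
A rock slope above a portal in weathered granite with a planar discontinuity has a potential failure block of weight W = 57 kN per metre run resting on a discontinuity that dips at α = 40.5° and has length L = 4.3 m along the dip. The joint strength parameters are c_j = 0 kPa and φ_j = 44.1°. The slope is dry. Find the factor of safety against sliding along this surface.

FS = 1.13

Resolving the block weight along and normal to the plane and applying the Mohr–Coulomb strength on the joint:
N' = W cosα = 57·cos40.5° = 43.3 kN/m
Driving force T = W sinα = 57·sin40.5° = 37.0 kN/m
Resisting force R = c_j·L + N'·tanφ_j = 0·4.3 + 43.3·tan44.1° = 0.0 + 42.0 = 42.0 kN/m
FS = R / T = 42.0 / 37.0 = 1.135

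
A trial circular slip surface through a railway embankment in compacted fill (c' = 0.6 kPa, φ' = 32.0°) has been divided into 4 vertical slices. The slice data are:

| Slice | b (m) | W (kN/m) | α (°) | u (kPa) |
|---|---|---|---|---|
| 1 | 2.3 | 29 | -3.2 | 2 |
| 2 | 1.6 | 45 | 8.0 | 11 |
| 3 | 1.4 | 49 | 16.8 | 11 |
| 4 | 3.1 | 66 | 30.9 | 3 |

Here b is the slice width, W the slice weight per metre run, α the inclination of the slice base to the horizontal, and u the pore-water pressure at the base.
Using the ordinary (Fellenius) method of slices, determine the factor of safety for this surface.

Ordinary method of slices: FS = Σ[c'·Δl_i + (W_i cosα_i − u_i·Δl_i)·tanφ'] / Σ W_i sinα_i, with Δl_i = b_i / cosα_i.
Slice 1: Δl = 2.3/cos(-3.2°) = 2.304 m; N'_1 = 29·cos(-3.2°) − 2·2.304 = 24.3; c'Δl = 1.38; W sinα = -1.6
Slice 2: Δl = 1.6/cos8.0° = 1.616 m; N'_2 = 45·cos8.0° − 11·1.616 = 26.8; c'Δl = 0.97; W sinα = 6.3
Slice 3: Δl = 1.4/cos16.8° = 1.462 m; N'_3 = 49·cos16.8° − 11·1.462 = 30.8; c'Δl = 0.88; W sinα = 14.2
Slice 4: Δl = 3.1/cos30.9° = 3.613 m; N'_4 = 66·cos30.9° − 3·3.613 = 45.8; c'Δl = 2.17; W sinα = 33.9
Σc'Δl = 5.4 kN/m; ΣN' = 127.8 kN/m; ΣW sinα = 52.7 kN/m
Resisting = 5.4 + 127.8·tan32.0° = 5.4 + 79.8 = 85.2 kN/m
FS = 85.2 / 52.7 = 1.617

FS = 1.62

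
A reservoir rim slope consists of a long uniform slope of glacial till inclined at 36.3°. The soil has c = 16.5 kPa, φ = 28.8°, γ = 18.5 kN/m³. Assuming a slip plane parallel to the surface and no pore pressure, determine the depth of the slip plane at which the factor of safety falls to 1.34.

z = 3.16 m

Setting FS = 1.34 in FS = [c + γz cos²β tanφ] / [γz sinβ cosβ] and solving for z:
z = c / [γ cosβ (FS·sinβ − cosβ·tanφ)]
  = 16.5 / [18.5·cos36.3°·(1.34·sin36.3° − cos36.3°·tan28.8°)]
  = 16.5 / [18.5·0.8059·(1.34·0.5920 − 0.8059·0.5498)]
  = 16.5 / 5.2219 = 3.160 m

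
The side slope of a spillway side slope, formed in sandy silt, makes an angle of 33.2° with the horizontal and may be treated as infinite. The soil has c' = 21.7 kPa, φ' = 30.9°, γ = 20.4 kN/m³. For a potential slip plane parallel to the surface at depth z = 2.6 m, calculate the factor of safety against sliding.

FS = 1.81

For an infinite slope with a slip plane parallel to the surface (no pore pressure): FS = [c' + γz cos²β tanφ'] / [γz sinβ cosβ].
γz = 20.4·2.6 = 53.04 kN/m²
Numerator = 21.7 + 53.04·cos²33.2°·tan30.9° = 21.7 + 53.04·0.7002·0.5985 = 43.926 kPa
Denominator = 53.04·sin33.2°·cos33.2° = 53.04·0.5476·0.8368 = 24.302 kPa
FS = 43.926 / 24.302 = 1.808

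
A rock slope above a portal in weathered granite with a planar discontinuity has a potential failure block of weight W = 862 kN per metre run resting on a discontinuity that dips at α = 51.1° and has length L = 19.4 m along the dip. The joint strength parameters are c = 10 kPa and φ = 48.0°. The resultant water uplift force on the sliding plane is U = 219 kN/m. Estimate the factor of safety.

FS = 0.82

Resolving the block weight along and normal to the plane and applying the Mohr–Coulomb strength on the joint:
N' = W cosα − U = 862·cos51.1° − 219 = 322.3 kN/m
Driving force T = W sinα = 862·sin51.1° = 670.8 kN/m
Resisting force R = c·L + N'·tanφ = 10·19.4 + 322.3·tan48.0° = 194.0 + 358.0 = 552.0 kN/m
FS = R / T = 552.0 / 670.8 = 0.823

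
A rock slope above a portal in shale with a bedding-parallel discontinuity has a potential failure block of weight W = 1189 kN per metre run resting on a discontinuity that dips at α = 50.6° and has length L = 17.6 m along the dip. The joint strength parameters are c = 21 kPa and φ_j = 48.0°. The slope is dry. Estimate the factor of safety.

FS = 1.31

Resolving the block weight along and normal to the plane and applying the Mohr–Coulomb strength on the joint:
N' = W cosα = 1189·cos50.6° = 754.7 kN/m
Driving force T = W sinα = 1189·sin50.6° = 918.8 kN/m
Resisting force R = c·L + N'·tanφ_j = 21·17.6 + 754.7·tan48.0° = 369.6 + 838.2 = 1207.8 kN/m
FS = R / T = 1207.8 / 918.8 = 1.315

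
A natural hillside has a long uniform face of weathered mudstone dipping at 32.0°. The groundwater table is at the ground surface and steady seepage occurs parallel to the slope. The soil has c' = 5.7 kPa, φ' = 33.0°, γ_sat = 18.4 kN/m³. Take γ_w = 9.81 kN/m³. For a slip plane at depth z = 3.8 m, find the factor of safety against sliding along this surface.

With seepage parallel to the slope and the water table at the surface, the effective normal stress on the slip plane uses the buoyant unit weight γ' = γ_sat − γ_w while the driving shear stress uses γ_sat:
FS = [c' + γ' z cos²β tanφ'] / [γ_sat z sinβ cosβ]
γ' = 18.4 − 9.81 = 8.59 kN/m³
Numerator = 5.7 + 8.59·3.8·cos²32.0°·tan33.0° = 5.7 + 8.59·3.8·0.7192·0.6494 = 20.945 kPa
Denominator = 18.4·3.8·sin32.0°·cos32.0° = 18.4·3.8·0.5299·0.8480 = 31.422 kPa
FS = 20.945 / 31.422 = 0.667

FS = 0.67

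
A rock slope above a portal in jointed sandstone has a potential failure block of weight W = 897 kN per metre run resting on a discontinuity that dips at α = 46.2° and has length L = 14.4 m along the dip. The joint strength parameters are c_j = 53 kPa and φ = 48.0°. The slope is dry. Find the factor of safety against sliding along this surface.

Resolving the block weight along and normal to the plane and applying the Mohr–Coulomb strength on the joint:
N' = W cosα = 897·cos46.2° = 620.9 kN/m
Driving force T = W sinα = 897·sin46.2° = 647.4 kN/m
Resisting force R = c_j·L + N'·tanφ = 53·14.4 + 620.9·tan48.0° = 763.2 + 689.5 = 1452.7 kN/m
FS = R / T = 1452.7 / 647.4 = 2.244

FS = 2.24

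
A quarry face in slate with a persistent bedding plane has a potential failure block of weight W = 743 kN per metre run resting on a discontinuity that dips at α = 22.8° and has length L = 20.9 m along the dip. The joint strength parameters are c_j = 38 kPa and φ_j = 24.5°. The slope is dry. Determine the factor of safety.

Resolving the block weight along and normal to the plane and applying the Mohr–Coulomb strength on the joint:
N' = W cosα = 743·cos22.8° = 684.9 kN/m
Driving force T = W sinα = 743·sin22.8° = 287.9 kN/m
Resisting force R = c_j·L + N'·tanφ_j = 38·20.9 + 684.9·tan24.5° = 794.2 + 312.1 = 1106.3 kN/m
FS = R / T = 1106.3 / 287.9 = 3.842

FS = 3.84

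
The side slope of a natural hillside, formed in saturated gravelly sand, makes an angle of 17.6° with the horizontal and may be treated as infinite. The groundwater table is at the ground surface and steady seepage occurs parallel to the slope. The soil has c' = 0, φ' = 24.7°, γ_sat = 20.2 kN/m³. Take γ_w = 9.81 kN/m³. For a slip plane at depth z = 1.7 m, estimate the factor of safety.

FS = 0.75

With seepage parallel to the slope and the water table at the surface, the effective normal stress on the slip plane uses the buoyant unit weight γ' = γ_sat − γ_w while the driving shear stress uses γ_sat:
FS = [c' + γ' z cos²β tanφ'] / [γ_sat z sinβ cosβ]
(For c' = 0 this reduces to FS = (γ'/γ_sat)·tanφ'/tanβ.)
γ' = 20.2 − 9.81 = 10.39 kN/m³
Numerator = 0.0 + 10.39·1.7·cos²17.6°·tan24.7° = 0.0 + 10.39·1.7·0.9086·0.4599 = 7.381 kPa
Denominator = 20.2·1.7·sin17.6°·cos17.6° = 20.2·1.7·0.3024·0.9532 = 9.897 kPa
FS = 7.381 / 9.897 = 0.746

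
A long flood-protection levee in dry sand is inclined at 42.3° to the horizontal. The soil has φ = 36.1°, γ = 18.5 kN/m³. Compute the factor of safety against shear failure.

FS = 0.80

For a dry cohesionless infinite slope the factor of safety is FS = tanφ / tanβ.
FS = tan36.1° / tan42.3° = 0.7292 / 0.9099 = 0.801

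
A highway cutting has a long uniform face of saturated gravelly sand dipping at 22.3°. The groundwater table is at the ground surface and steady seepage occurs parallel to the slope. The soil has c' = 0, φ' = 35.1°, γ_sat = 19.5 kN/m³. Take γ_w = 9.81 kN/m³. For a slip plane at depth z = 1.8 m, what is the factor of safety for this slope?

FS = 0.85

With seepage parallel to the slope and the water table at the surface, the effective normal stress on the slip plane uses the buoyant unit weight γ' = γ_sat − γ_w while the driving shear stress uses γ_sat:
FS = [c' + γ' z cos²β tanφ'] / [γ_sat z sinβ cosβ]
(For c' = 0 this reduces to FS = (γ'/γ_sat)·tanφ'/tanβ.)
γ' = 19.5 − 9.81 = 9.69 kN/m³
Numerator = 0.0 + 9.69·1.8·cos²22.3°·tan35.1° = 0.0 + 9.69·1.8·0.8560·0.7028 = 10.493 kPa
Denominator = 19.5·1.8·sin22.3°·cos22.3° = 19.5·1.8·0.3795·0.9252 = 12.323 kPa
FS = 10.493 / 12.323 = 0.852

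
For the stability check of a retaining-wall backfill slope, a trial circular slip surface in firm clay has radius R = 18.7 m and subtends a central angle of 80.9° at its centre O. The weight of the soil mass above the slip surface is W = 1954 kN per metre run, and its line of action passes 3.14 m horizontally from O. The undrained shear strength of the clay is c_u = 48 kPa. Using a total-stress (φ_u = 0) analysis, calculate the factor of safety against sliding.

Taking moments about the centre O, the resisting moment is provided by the undrained shear strength acting along the arc:
Arc length L_a = R·θ = 18.7·(80.9°·π/180) = 18.7·1.4120 = 26.40 m
M_R = c_u·L_a·R = 48·26.40·18.7 = 23700.1 kN·m/m
M_D = W·d = 1954·3.14 = 6135.6 kN·m/m
FS = M_R / M_D = 23700.1 / 6135.6 = 3.863

FS = 3.86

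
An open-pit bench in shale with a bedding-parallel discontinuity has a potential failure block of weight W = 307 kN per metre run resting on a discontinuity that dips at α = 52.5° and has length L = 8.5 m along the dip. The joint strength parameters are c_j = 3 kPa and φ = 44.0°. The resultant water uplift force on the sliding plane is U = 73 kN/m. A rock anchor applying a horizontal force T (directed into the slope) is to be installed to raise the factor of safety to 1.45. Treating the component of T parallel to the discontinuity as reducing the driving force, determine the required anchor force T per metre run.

Resolving forces along and normal to the sliding plane, with the horizontal anchor force T adding T·sinα to the effective normal force and T·cosα acting up the plane against the driving force:
FS = [c_jL + (W cosα − U + T sinα) tanφ] / [W sinα − T cosα]
Without the anchor: N' = 113.9 kN/m, driving T_d = 243.6 kN/m, resisting R = 3·8.5 + 113.9·tan44.0° = 135.5 kN/m, FS = 0.56.
Setting FS = 1.45 and solving for T:
1.45·(243.6 − T cos52.5°) = 135.5 + T sin52.5°·tan44.0°
T·(sin52.5°·tan44.0° + 1.45·cos52.5°) = 1.45·243.6 − 135.5
T·(0.7934·0.9657 + 1.45·0.6088) = 353.2 − 135.5 = 217.7
T·1.6488 = 217.7
T = 132.0 kN/m

T = 132 kN/m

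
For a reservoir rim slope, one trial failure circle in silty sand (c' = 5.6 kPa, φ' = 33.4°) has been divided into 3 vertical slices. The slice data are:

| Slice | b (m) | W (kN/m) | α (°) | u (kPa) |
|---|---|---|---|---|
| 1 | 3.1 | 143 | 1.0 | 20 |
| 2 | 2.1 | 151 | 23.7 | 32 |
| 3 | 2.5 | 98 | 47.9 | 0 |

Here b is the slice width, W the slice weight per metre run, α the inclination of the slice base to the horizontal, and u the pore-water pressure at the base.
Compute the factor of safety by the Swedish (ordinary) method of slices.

FS = 1.40

Ordinary method of slices: FS = Σ[c'·Δl_i + (W_i cosα_i − u_i·Δl_i)·tanφ'] / Σ W_i sinα_i, with Δl_i = b_i / cosα_i.
Slice 1: Δl = 3.1/cos1.0° = 3.100 m; N'_1 = 143·cos1.0° − 20·3.100 = 81.0; c'Δl = 17.36; W sinα = 2.5
Slice 2: Δl = 2.1/cos23.7° = 2.293 m; N'_2 = 151·cos23.7° − 32·2.293 = 64.9; c'Δl = 12.84; W sinα = 60.7
Slice 3: Δl = 2.5/cos47.9° = 3.729 m; N'_3 = 98·cos47.9° − 0·3.729 = 65.7; c'Δl = 20.88; W sinα = 72.7
Σc'Δl = 51.1 kN/m; ΣN' = 211.5 kN/m; ΣW sinα = 135.9 kN/m
Resisting = 51.1 + 211.5·tan33.4° = 51.1 + 139.5 = 190.6 kN/m
FS = 190.6 / 135.9 = 1.402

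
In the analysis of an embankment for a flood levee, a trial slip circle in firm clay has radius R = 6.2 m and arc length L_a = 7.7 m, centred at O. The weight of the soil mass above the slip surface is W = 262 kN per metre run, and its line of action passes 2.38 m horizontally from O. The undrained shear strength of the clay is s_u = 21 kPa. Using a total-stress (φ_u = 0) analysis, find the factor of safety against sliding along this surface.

FS = 1.61

Taking moments about the centre O, the resisting moment is provided by the undrained shear strength acting along the arc:
M_R = s_u·L_a·R = 21·7.70·6.2 = 1002.5 kN·m/m
M_D = W·d = 262·2.38 = 623.6 kN·m/m
FS = M_R / M_D = 1002.5 / 623.6 = 1.608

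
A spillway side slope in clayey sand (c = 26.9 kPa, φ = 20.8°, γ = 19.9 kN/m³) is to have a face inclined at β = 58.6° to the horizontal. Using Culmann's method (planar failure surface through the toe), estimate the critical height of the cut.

H_c = 20.56 m

Culmann's analysis gives the critical failure plane at α_cr = (β + φ)/2 = (58.6 + 20.8)/2 = 39.7°, and the critical height
H_c = (4c/γ) · sinβ cosφ / [1 − cos(β − φ)]
    = (4·26.9/19.9) · sin58.6°·cos20.8° / [1 − cos(37.8°)]
    = 5.407 · 0.8536·0.9348 / [1 − 0.7902]
    = 5.407 · 0.7979 / 0.2098
    = 20.56 m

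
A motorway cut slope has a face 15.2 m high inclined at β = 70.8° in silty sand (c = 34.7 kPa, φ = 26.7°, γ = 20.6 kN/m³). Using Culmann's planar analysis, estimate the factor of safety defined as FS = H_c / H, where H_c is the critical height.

H_c = (4c/γ) · sinβ cosφ / [1 − cos(β − φ)]
    = (4·34.7/20.6) · sin70.8°·cos26.7° / [1 − cos44.1°]
    = 6.738 · 0.8437 / 0.2819 = 20.17 m
FS = H_c / H = 20.17 / 15.2 = 1.327

FS = 1.33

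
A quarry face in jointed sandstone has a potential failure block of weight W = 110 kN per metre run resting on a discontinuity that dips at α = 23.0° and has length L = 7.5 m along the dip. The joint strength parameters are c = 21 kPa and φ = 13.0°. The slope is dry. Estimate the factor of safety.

Resolving the block weight along and normal to the plane and applying the Mohr–Coulomb strength on the joint:
N' = W cosα = 110·cos23.0° = 101.3 kN/m
Driving force T = W sinα = 110·sin23.0° = 43.0 kN/m
Resisting force R = c·L + N'·tanφ = 21·7.5 + 101.3·tan13.0° = 157.5 + 23.4 = 180.9 kN/m
FS = R / T = 180.9 / 43.0 = 4.208

FS = 4.21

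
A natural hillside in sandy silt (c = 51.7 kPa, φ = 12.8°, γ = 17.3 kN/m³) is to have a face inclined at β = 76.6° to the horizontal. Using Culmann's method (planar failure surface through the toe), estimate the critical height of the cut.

H_c = 20.30 m

Culmann's analysis gives the critical failure plane at α_cr = (β + φ)/2 = (76.6 + 12.8)/2 = 44.7°, and the critical height
H_c = (4c/γ) · sinβ cosφ / [1 − cos(β − φ)]
    = (4·51.7/17.3) · sin76.6°·cos12.8° / [1 − cos(63.8°)]
    = 11.954 · 0.9728·0.9751 / [1 − 0.4415]
    = 11.954 · 0.9486 / 0.5585
    = 20.30 m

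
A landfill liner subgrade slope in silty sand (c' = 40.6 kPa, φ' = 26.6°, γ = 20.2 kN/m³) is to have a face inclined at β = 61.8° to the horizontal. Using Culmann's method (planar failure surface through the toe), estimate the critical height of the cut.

Culmann's analysis gives the critical failure plane at α_cr = (β + φ')/2 = (61.8 + 26.6)/2 = 44.2°, and the critical height
H_c = (4c'/γ) · sinβ cosφ' / [1 − cos(β − φ')]
    = (4·40.6/20.2) · sin61.8°·cos26.6° / [1 − cos(35.2°)]
    = 8.040 · 0.8813·0.8942 / [1 − 0.8171]
    = 8.040 · 0.7880 / 0.1829
    = 34.65 m

H_c = 34.65 m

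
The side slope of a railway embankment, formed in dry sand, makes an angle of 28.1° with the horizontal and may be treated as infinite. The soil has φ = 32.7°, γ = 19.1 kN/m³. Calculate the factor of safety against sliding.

FS = 1.20

For a dry cohesionless infinite slope the factor of safety is FS = tanφ / tanβ.
FS = tan32.7° / tan28.1° = 0.6420 / 0.5340 = 1.202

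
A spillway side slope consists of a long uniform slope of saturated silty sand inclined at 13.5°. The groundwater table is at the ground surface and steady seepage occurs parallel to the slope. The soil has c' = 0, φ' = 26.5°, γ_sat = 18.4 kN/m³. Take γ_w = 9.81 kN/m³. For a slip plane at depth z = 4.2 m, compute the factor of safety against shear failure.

FS = 0.97

With seepage parallel to the slope and the water table at the surface, the effective normal stress on the slip plane uses the buoyant unit weight γ' = γ_sat − γ_w while the driving shear stress uses γ_sat:
FS = [c' + γ' z cos²β tanφ'] / [γ_sat z sinβ cosβ]
(For c' = 0 this reduces to FS = (γ'/γ_sat)·tanφ'/tanβ.)
γ' = 18.4 − 9.81 = 8.59 kN/m³
Numerator = 0.0 + 8.59·4.2·cos²13.5°·tan26.5° = 0.0 + 8.59·4.2·0.9455·0.4986 = 17.008 kPa
Denominator = 18.4·4.2·sin13.5°·cos13.5° = 18.4·4.2·0.2334·0.9724 = 17.542 kPa
FS = 17.008 / 17.542 = 0.970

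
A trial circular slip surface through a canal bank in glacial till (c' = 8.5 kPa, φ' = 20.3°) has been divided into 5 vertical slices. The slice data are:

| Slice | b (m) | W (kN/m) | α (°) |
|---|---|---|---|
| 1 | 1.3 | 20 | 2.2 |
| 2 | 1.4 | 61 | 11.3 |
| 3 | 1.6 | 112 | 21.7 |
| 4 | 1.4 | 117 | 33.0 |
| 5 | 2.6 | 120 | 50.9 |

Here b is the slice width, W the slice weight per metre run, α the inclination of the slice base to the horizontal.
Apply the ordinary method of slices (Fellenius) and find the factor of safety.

Ordinary method of slices: FS = Σ[c'·Δl_i + (W_i cosα_i)·tanφ'] / Σ W_i sinα_i, with Δl_i = b_i / cosα_i.
Slice 1: Δl = 1.3/cos2.2° = 1.301 m; N'_1 = 20·cos2.2° = 20.0; c'Δl = 11.06; W sinα = 0.8
Slice 2: Δl = 1.4/cos11.3° = 1.428 m; N'_2 = 61·cos11.3° = 59.8; c'Δl = 12.14; W sinα = 12.0
Slice 3: Δl = 1.6/cos21.7° = 1.722 m; N'_3 = 112·cos21.7° = 104.1; c'Δl = 14.64; W sinα = 41.4
Slice 4: Δl = 1.4/cos33.0° = 1.669 m; N'_4 = 117·cos33.0° = 98.1; c'Δl = 14.19; W sinα = 63.7
Slice 5: Δl = 2.6/cos50.9° = 4.123 m; N'_5 = 120·cos50.9° = 75.7; c'Δl = 35.04; W sinα = 93.1
Σc'Δl = 87.1 kN/m; ΣN' = 357.7 kN/m; ΣW sinα = 211.0 kN/m
Resisting = 87.1 + 357.7·tan20.3° = 87.1 + 132.3 = 219.4 kN/m
FS = 219.4 / 211.0 = 1.040

FS = 1.04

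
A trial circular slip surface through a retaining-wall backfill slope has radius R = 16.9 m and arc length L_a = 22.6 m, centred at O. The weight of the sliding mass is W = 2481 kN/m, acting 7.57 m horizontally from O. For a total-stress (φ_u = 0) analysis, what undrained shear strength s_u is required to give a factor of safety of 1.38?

FS = s_u·L_a·R / (W·d), so s_u = FS·W·d / (L_a·R).
s_u = 1.38·2481·7.57 / (22.60·16.9) = 25918.0 / 381.94 = 67.86 kPa

s_u = 67.9 kPa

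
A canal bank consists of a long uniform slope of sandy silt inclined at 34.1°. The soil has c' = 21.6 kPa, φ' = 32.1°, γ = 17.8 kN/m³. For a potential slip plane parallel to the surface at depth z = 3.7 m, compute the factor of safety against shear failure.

FS = 1.63

For an infinite slope with a slip plane parallel to the surface (no pore pressure): FS = [c' + γz cos²β tanφ'] / [γz sinβ cosβ].
γz = 17.8·3.7 = 65.86 kN/m²
Numerator = 21.6 + 65.86·cos²34.1°·tan32.1° = 21.6 + 65.86·0.6857·0.6273 = 49.928 kPa
Denominator = 65.86·sin34.1°·cos34.1° = 65.86·0.5606·0.8281 = 30.575 kPa
FS = 49.928 / 30.575 = 1.633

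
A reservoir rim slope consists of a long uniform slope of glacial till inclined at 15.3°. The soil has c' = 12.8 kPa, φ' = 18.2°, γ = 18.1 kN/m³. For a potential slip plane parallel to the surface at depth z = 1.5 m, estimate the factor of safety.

For an infinite slope with a slip plane parallel to the surface (no pore pressure): FS = [c' + γz cos²β tanφ'] / [γz sinβ cosβ].
γz = 18.1·1.5 = 27.15 kN/m²
Numerator = 12.8 + 27.15·cos²15.3°·tan18.2° = 12.8 + 27.15·0.9304·0.3288 = 21.105 kPa
Denominator = 27.15·sin15.3°·cos15.3° = 27.15·0.2639·0.9646 = 6.910 kPa
FS = 21.105 / 6.910 = 3.054

FS = 3.05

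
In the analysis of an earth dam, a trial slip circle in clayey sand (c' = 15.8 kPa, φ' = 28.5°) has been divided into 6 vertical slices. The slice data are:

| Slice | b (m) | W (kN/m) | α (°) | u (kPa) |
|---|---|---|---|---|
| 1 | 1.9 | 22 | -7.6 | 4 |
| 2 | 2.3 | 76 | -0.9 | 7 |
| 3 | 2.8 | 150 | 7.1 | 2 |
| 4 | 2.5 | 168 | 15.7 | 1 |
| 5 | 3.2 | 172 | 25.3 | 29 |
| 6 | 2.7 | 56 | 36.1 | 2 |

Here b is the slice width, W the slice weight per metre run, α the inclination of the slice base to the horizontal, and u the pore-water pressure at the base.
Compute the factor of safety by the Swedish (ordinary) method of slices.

Ordinary method of slices: FS = Σ[c'·Δl_i + (W_i cosα_i − u_i·Δl_i)·tanφ'] / Σ W_i sinα_i, with Δl_i = b_i / cosα_i.
Slice 1: Δl = 1.9/cos(-7.6°) = 1.917 m; N'_1 = 22·cos(-7.6°) − 4·1.917 = 14.1; c'Δl = 30.29; W sinα = -2.9
Slice 2: Δl = 2.3/cos(-0.9°) = 2.300 m; N'_2 = 76·cos(-0.9°) − 7·2.300 = 59.9; c'Δl = 36.34; W sinα = -1.2
Slice 3: Δl = 2.8/cos7.1° = 2.822 m; N'_3 = 150·cos7.1° − 2·2.822 = 143.2; c'Δl = 44.58; W sinα = 18.5
Slice 4: Δl = 2.5/cos15.7° = 2.597 m; N'_4 = 168·cos15.7° − 1·2.597 = 159.1; c'Δl = 41.03; W sinα = 45.5
Slice 5: Δl = 3.2/cos25.3° = 3.539 m; N'_5 = 172·cos25.3° − 29·3.539 = 52.9; c'Δl = 55.92; W sinα = 73.5
Slice 6: Δl = 2.7/cos36.1° = 3.342 m; N'_6 = 56·cos36.1° − 2·3.342 = 38.6; c'Δl = 52.80; W sinα = 33.0
Σc'Δl = 261.0 kN/m; ΣN' = 467.8 kN/m; ΣW sinα = 166.4 kN/m
Resisting = 261.0 + 467.8·tan28.5° = 261.0 + 254.0 = 515.0 kN/m
FS = 515.0 / 166.4 = 3.095

FS = 3.09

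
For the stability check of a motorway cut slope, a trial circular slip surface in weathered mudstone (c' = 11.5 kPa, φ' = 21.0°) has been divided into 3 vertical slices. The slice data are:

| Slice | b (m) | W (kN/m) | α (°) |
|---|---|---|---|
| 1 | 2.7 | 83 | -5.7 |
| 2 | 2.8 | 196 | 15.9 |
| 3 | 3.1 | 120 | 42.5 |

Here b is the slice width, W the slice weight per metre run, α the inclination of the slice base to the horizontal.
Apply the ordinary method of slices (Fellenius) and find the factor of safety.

FS = 1.98

Ordinary method of slices: FS = Σ[c'·Δl_i + (W_i cosα_i)·tanφ'] / Σ W_i sinα_i, with Δl_i = b_i / cosα_i.
Slice 1: Δl = 2.7/cos(-5.7°) = 2.713 m; N'_1 = 83·cos(-5.7°) = 82.6; c'Δl = 31.20; W sinα = -8.2
Slice 2: Δl = 2.8/cos15.9° = 2.911 m; N'_2 = 196·cos15.9° = 188.5; c'Δl = 33.48; W sinα = 53.7
Slice 3: Δl = 3.1/cos42.5° = 4.205 m; N'_3 = 120·cos42.5° = 88.5; c'Δl = 48.35; W sinα = 81.1
Σc'Δl = 113.0 kN/m; ΣN' = 359.6 kN/m; ΣW sinα = 126.5 kN/m
Resisting = 113.0 + 359.6·tan21.0° = 113.0 + 138.0 = 251.1 kN/m
FS = 251.1 / 126.5 = 1.984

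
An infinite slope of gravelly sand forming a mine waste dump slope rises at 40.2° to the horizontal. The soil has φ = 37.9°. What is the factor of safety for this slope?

For a dry cohesionless infinite slope the factor of safety is FS = tanφ / tanβ.
FS = tan37.9° / tan40.2° = 0.7785 / 0.8451 = 0.921

FS = 0.92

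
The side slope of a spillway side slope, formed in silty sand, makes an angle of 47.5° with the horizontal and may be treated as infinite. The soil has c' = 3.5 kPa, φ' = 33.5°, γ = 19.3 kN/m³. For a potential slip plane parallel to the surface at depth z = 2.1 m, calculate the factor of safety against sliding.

FS = 0.78

For an infinite slope with a slip plane parallel to the surface (no pore pressure): FS = [c' + γz cos²β tanφ'] / [γz sinβ cosβ].
γz = 19.3·2.1 = 40.53 kN/m²
Numerator = 3.5 + 40.53·cos²47.5°·tan33.5° = 3.5 + 40.53·0.4564·0.6619 = 15.744 kPa
Denominator = 40.53·sin47.5°·cos47.5° = 40.53·0.7373·0.6756 = 20.188 kPa
FS = 15.744 / 20.188 = 0.780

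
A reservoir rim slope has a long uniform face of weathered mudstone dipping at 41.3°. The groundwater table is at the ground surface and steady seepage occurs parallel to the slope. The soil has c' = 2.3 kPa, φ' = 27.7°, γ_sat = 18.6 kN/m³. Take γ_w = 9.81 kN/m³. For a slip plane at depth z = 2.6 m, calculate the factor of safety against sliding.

FS = 0.38

With seepage parallel to the slope and the water table at the surface, the effective normal stress on the slip plane uses the buoyant unit weight γ' = γ_sat − γ_w while the driving shear stress uses γ_sat:
FS = [c' + γ' z cos²β tanφ'] / [γ_sat z sinβ cosβ]
γ' = 18.6 − 9.81 = 8.79 kN/m³
Numerator = 2.3 + 8.79·2.6·cos²41.3°·tan27.7° = 2.3 + 8.79·2.6·0.5644·0.5250 = 9.072 kPa
Denominator = 18.6·2.6·sin41.3°·cos41.3° = 18.6·2.6·0.6600·0.7513 = 23.979 kPa
FS = 9.072 / 23.979 = 0.378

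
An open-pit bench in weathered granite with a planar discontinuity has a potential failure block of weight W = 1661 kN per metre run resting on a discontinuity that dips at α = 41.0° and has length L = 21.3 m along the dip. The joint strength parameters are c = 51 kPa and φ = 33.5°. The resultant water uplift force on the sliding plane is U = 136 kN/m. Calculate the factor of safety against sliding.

FS = 1.68

Resolving the block weight along and normal to the plane and applying the Mohr–Coulomb strength on the joint:
N' = W cosα − U = 1661·cos41.0° − 136 = 1117.6 kN/m
Driving force T = W sinα = 1661·sin41.0° = 1089.7 kN/m
Resisting force R = c·L + N'·tanφ = 51·21.3 + 1117.6·tan33.5° = 1086.3 + 739.7 = 1826.0 kN/m
FS = R / T = 1826.0 / 1089.7 = 1.676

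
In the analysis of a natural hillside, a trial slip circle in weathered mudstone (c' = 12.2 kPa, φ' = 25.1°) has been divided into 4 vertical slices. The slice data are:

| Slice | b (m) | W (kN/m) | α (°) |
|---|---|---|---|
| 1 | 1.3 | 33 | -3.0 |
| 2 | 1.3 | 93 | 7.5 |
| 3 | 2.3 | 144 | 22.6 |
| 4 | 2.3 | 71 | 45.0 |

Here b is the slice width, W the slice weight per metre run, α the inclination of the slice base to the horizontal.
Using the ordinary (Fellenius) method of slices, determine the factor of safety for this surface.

Ordinary method of slices: FS = Σ[c'·Δl_i + (W_i cosα_i)·tanφ'] / Σ W_i sinα_i, with Δl_i = b_i / cosα_i.
Slice 1: Δl = 1.3/cos(-3.0°) = 1.302 m; N'_1 = 33·cos(-3.0°) = 33.0; c'Δl = 15.88; W sinα = -1.7
Slice 2: Δl = 1.3/cos7.5° = 1.311 m; N'_2 = 93·cos7.5° = 92.2; c'Δl = 16.00; W sinα = 12.1
Slice 3: Δl = 2.3/cos22.6° = 2.491 m; N'_3 = 144·cos22.6° = 132.9; c'Δl = 30.39; W sinα = 55.3
Slice 4: Δl = 2.3/cos45.0° = 3.253 m; N'_4 = 71·cos45.0° = 50.2; c'Δl = 39.68; W sinα = 50.2
Σc'Δl = 102.0 kN/m; ΣN' = 308.3 kN/m; ΣW sinα = 116.0 kN/m
Resisting = 102.0 + 308.3·tan25.1° = 102.0 + 144.4 = 246.4 kN/m
FS = 246.4 / 116.0 = 2.125

FS = 2.12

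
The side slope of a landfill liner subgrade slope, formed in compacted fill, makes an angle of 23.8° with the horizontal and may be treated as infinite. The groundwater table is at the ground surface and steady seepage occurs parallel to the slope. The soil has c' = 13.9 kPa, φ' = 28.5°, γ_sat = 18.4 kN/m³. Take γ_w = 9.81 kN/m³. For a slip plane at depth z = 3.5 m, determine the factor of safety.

FS = 1.16

With seepage parallel to the slope and the water table at the surface, the effective normal stress on the slip plane uses the buoyant unit weight γ' = γ_sat − γ_w while the driving shear stress uses γ_sat:
FS = [c' + γ' z cos²β tanφ'] / [γ_sat z sinβ cosβ]
γ' = 18.4 − 9.81 = 8.59 kN/m³
Numerator = 13.9 + 8.59·3.5·cos²23.8°·tan28.5° = 13.9 + 8.59·3.5·0.8372·0.5430 = 27.566 kPa
Denominator = 18.4·3.5·sin23.8°·cos23.8° = 18.4·3.5·0.4035·0.9150 = 23.778 kPa
FS = 27.566 / 23.778 = 1.159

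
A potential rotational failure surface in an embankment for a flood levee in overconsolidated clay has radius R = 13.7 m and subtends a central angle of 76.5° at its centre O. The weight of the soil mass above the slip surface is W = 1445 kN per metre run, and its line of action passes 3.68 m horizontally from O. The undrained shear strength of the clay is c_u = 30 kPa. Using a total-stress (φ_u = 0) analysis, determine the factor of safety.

Taking moments about the centre O, the resisting moment is provided by the undrained shear strength acting along the arc:
Arc length L_a = R·θ = 13.7·(76.5°·π/180) = 13.7·1.3352 = 18.29 m
M_R = c_u·L_a·R = 30·18.29·13.7 = 7518.0 kN·m/m
M_D = W·d = 1445·3.68 = 5317.6 kN·m/m
FS = M_R / M_D = 7518.0 / 5317.6 = 1.414

FS = 1.41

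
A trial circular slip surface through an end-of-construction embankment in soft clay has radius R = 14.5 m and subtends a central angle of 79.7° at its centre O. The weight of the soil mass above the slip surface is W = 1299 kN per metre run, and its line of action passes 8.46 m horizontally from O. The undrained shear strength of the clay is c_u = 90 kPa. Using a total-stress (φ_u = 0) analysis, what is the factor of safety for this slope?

Taking moments about the centre O, the resisting moment is provided by the undrained shear strength acting along the arc:
Arc length L_a = R·θ = 14.5·(79.7°·π/180) = 14.5·1.3910 = 20.17 m
M_R = c_u·L_a·R = 90·20.17·14.5 = 26321.7 kN·m/m
M_D = W·d = 1299·8.46 = 10989.5 kN·m/m
FS = M_R / M_D = 26321.7 / 10989.5 = 2.395

FS = 2.40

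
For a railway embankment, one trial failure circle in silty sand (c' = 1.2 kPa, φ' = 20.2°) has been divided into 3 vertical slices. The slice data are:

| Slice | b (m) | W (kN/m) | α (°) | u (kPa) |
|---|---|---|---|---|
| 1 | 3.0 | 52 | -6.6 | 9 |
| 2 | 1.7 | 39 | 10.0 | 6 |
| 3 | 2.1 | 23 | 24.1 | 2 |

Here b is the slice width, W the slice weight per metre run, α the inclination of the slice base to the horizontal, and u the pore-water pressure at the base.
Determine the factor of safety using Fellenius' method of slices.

FS = 3.32

Ordinary method of slices: FS = Σ[c'·Δl_i + (W_i cosα_i − u_i·Δl_i)·tanφ'] / Σ W_i sinα_i, with Δl_i = b_i / cosα_i.
Slice 1: Δl = 3.0/cos(-6.6°) = 3.020 m; N'_1 = 52·cos(-6.6°) − 9·3.020 = 24.5; c'Δl = 3.62; W sinα = -6.0
Slice 2: Δl = 1.7/cos10.0° = 1.726 m; N'_2 = 39·cos10.0° − 6·1.726 = 28.1; c'Δl = 2.07; W sinα = 6.8
Slice 3: Δl = 2.1/cos24.1° = 2.301 m; N'_3 = 23·cos24.1° − 2·2.301 = 16.4; c'Δl = 2.76; W sinα = 9.4
Σc'Δl = 8.5 kN/m; ΣN' = 68.9 kN/m; ΣW sinα = 10.2 kN/m
Resisting = 8.5 + 68.9·tan20.2° = 8.5 + 25.4 = 33.8 kN/m
FS = 33.8 / 10.2 = 3.319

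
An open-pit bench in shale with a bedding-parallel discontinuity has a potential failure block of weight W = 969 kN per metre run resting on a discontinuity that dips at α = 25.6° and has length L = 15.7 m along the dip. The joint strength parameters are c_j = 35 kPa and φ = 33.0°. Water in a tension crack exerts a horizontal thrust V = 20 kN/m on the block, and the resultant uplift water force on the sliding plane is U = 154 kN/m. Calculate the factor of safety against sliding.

Resolving the block weight along and normal to the plane and applying the Mohr–Coulomb strength on the joint:
N' = W cosα − U − V sinα = 969·cos25.6° − 154 − 20·sin25.6° = 711.2 kN/m
Driving force T = W sinα + V cosα = 969·sin25.6° + 20·cos25.6° = 436.7 kN/m
Resisting force R = c_j·L + N'·tanφ = 35·15.7 + 711.2·tan33.0° = 549.5 + 461.9 = 1011.4 kN/m
FS = R / T = 1011.4 / 436.7 = 2.316

FS = 2.32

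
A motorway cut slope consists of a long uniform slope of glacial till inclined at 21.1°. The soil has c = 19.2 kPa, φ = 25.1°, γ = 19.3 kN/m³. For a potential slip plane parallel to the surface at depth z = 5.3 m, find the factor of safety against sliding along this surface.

FS = 1.77

For an infinite slope with a slip plane parallel to the surface (no pore pressure): FS = [c + γz cos²β tanφ] / [γz sinβ cosβ].
γz = 19.3·5.3 = 102.29 kN/m²
Numerator = 19.2 + 102.29·cos²21.1°·tan25.1° = 19.2 + 102.29·0.8704·0.4684 = 60.906 kPa
Denominator = 102.29·sin21.1°·cos21.1° = 102.29·0.3600·0.9330 = 34.355 kPa
FS = 60.906 / 34.355 = 1.773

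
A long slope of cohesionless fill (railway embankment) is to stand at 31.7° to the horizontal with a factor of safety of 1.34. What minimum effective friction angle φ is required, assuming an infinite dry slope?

φ = 39.6°

FS = tanφ/tanβ ⇒ tanφ = FS · tanβ = 1.34 · tan31.7° = 0.8276
φ = arctan(0.8276) = 39.61°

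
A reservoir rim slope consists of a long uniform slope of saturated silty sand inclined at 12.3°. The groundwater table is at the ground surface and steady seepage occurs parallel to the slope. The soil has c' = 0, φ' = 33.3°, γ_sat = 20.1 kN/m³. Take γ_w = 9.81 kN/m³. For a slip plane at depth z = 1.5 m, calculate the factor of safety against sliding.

FS = 1.54

With seepage parallel to the slope and the water table at the surface, the effective normal stress on the slip plane uses the buoyant unit weight γ' = γ_sat − γ_w while the driving shear stress uses γ_sat:
FS = [c' + γ' z cos²β tanφ'] / [γ_sat z sinβ cosβ]
(For c' = 0 this reduces to FS = (γ'/γ_sat)·tanφ'/tanβ.)
γ' = 20.1 − 9.81 = 10.29 kN/m³
Numerator = 0.0 + 10.29·1.5·cos²12.3°·tan33.3° = 0.0 + 10.29·1.5·0.9546·0.6569 = 9.679 kPa
Denominator = 20.1·1.5·sin12.3°·cos12.3° = 20.1·1.5·0.2130·0.9770 = 6.275 kPa
FS = 9.679 / 6.275 = 1.542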